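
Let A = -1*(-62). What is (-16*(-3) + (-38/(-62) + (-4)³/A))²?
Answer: 2175625/961 ≈ 2263.9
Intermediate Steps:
A = 62
(-16*(-3) + (-38/(-62) + (-4)³/A))² = (-16*(-3) + (-38/(-62) + (-4)³/62))² = (48 + (-38*(-1/62) - 64*1/62))² = (48 + (19/31 - 32/31))² = (48 - 13/31)² = (1475/31)² = 2175625/961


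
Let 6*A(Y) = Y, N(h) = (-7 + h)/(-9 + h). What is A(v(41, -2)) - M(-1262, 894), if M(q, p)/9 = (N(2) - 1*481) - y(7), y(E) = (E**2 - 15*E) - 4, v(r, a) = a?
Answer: 79427/21 ≈ 3782.2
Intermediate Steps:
y(E) = -4 + E**2 - 15*E
N(h) = (-7 + h)/(-9 + h)
A(Y) = Y/6
M(q, p) = -26478/7 (M(q, p) = 9*(((-7 + 2)/(-9 + 2) - 1*481) - (-4 + 7**2 - 15*7)) = 9*((-5/(-7) - 481) - (-4 + 49 - 105)) = 9*((-1/7*(-5) - 481) - 1*(-60)) = 9*((5/7 - 481) + 60) = 9*(-3362/7 + 60) = 9*(-2942/7) = -26478/7)
A(v(41, -2)) - M(-1262, 894) = (1/6)*(-2) - 1*(-26478/7) = -1/3 + 26478/7 = 79427/21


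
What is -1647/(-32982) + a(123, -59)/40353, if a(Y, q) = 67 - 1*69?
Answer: 22131809/443640882 ≈ 0.049887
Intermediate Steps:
a(Y, q) = -2 (a(Y, q) = 67 - 69 = -2)
-1647/(-32982) + a(123, -59)/40353 = -1647/(-32982) - 2/40353 = -1647*(-1/32982) - 2*1/40353 = 549/10994 - 2/40353 = 22131809/443640882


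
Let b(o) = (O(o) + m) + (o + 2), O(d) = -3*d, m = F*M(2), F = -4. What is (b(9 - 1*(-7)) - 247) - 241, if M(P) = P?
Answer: -526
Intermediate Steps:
m = -8 (m = -4*2 = -8)
b(o) = -6 - 2*o (b(o) = (-3*o - 8) + (o + 2) = (-8 - 3*o) + (2 + o) = -6 - 2*o)
(b(9 - 1*(-7)) - 247) - 241 = ((-6 - 2*(9 - 1*(-7))) - 247) - 241 = ((-6 - 2*(9 + 7)) - 247) - 241 = ((-6 - 2*16) - 247) - 241 = ((-6 - 32) - 247) - 241 = (-38 - 247) - 241 = -285 - 241 = -526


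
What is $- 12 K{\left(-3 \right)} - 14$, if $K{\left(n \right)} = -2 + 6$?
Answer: $-62$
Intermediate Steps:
$K{\left(n \right)} = 4$
$- 12 K{\left(-3 \right)} - 14 = \left(-12\right) 4 - 14 = -48 - 14 = -62$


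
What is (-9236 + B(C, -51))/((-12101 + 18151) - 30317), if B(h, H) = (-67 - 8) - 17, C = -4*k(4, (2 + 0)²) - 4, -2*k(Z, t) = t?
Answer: 9328/24267 ≈ 0.38439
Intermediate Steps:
k(Z, t) = -t/2
C = 4 (C = -(-2)*(2 + 0)² - 4 = -(-2)*2² - 4 = -(-2)*4 - 4 = -4*(-2) - 4 = 8 - 4 = 4)
B(h, H) = -92 (B(h, H) = -75 - 17 = -92)
(-9236 + B(C, -51))/((-12101 + 18151) - 30317) = (-9236 - 92)/((-12101 + 18151) - 30317) = -9328/(6050 - 30317) = -9328/(-24267) = -9328*(-1/24267) = 9328/24267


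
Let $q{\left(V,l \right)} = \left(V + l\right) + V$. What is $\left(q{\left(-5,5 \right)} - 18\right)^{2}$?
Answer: $529$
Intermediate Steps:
$q{\left(V,l \right)} = l + 2 V$
$\left(q{\left(-5,5 \right)} - 18\right)^{2} = \left(\left(5 + 2 \left(-5\right)\right) - 18\right)^{2} = \left(\left(5 - 10\right) - 18\right)^{2} = \left(-5 - 18\right)^{2} = \left(-23\right)^{2} = 529$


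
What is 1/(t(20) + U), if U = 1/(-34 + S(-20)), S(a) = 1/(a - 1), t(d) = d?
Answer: 715/14279 ≈ 0.050074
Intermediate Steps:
S(a) = 1/(-1 + a)
U = -21/715 (U = 1/(-34 + 1/(-1 - 20)) = 1/(-34 + 1/(-21)) = 1/(-34 - 1/21) = 1/(-715/21) = -21/715 ≈ -0.029371)
1/(t(20) + U) = 1/(20 - 21/715) = 1/(14279/715) = 715/14279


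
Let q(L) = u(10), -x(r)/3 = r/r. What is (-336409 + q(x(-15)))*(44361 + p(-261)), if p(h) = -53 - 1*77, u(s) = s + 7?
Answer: -14878954552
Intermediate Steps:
u(s) = 7 + s
p(h) = -130 (p(h) = -53 - 77 = -130)
x(r) = -3 (x(r) = -3*r/r = -3*1 = -3)
q(L) = 17 (q(L) = 7 + 10 = 17)
(-336409 + q(x(-15)))*(44361 + p(-261)) = (-336409 + 17)*(44361 - 130) = -336392*44231 = -14878954552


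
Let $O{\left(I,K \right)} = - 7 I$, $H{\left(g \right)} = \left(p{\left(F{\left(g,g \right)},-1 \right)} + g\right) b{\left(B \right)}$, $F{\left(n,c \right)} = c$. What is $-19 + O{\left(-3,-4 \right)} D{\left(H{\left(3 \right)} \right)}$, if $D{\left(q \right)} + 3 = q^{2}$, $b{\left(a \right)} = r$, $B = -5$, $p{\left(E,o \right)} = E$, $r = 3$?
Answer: $6722$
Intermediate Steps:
$b{\left(a \right)} = 3$
$H{\left(g \right)} = 6 g$ ($H{\left(g \right)} = \left(g + g\right) 3 = 2 g 3 = 6 g$)
$D{\left(q \right)} = -3 + q^{2}$
$-19 + O{\left(-3,-4 \right)} D{\left(H{\left(3 \right)} \right)} = -19 + \left(-7\right) \left(-3\right) \left(-3 + \left(6 \cdot 3\right)^{2}\right) = -19 + 21 \left(-3 + 18^{2}\right) = -19 + 21 \left(-3 + 324\right) = -19 + 21 \cdot 321 = -19 + 6741 = 6722$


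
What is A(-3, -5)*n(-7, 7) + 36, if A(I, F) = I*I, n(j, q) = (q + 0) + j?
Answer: 36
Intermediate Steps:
n(j, q) = j + q (n(j, q) = q + j = j + q)
A(I, F) = I**2
A(-3, -5)*n(-7, 7) + 36 = (-3)**2*(-7 + 7) + 36 = 9*0 + 36 = 0 + 36 = 36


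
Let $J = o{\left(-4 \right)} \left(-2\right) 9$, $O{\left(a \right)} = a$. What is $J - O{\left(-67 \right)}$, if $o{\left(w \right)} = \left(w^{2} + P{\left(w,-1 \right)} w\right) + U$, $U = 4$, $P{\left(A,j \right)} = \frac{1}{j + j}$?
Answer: $-329$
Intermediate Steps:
$P{\left(A,j \right)} = \frac{1}{2 j}$
$o{\left(w \right)} = 4 + w^{2} - \frac{w}{2}$ ($o{\left(w \right)} = \left(w^{2} + \frac{1}{2 \left(-1\right)} w\right) + 4 = \left(w^{2} + \frac{1}{2} \left(-1\right) w\right) + 4 = \left(w^{2} - \frac{w}{2}\right) + 4 = 4 + w^{2} - \frac{w}{2}$)
$J = -396$ ($J = \left(4 + \left(-4\right)^{2} - -2\right) \left(-2\right) 9 = \left(4 + 16 + 2\right) \left(-2\right) 9 = 22 \left(-2\right) 9 = \left(-44\right) 9 = -396$)
$J - O{\left(-67 \right)} = -396 - -67 = -396 + 67 = -329$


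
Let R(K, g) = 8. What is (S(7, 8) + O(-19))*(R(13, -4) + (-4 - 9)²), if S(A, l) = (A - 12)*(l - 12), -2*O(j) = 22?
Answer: 1593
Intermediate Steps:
O(j) = -11 (O(j) = -½*22 = -11)
S(A, l) = (-12 + A)*(-12 + l)
(S(7, 8) + O(-19))*(R(13, -4) + (-4 - 9)²) = ((144 - 12*7 - 12*8 + 7*8) - 11)*(8 + (-4 - 9)²) = ((144 - 84 - 96 + 56) - 11)*(8 + (-13)²) = (20 - 11)*(8 + 169) = 9*177 = 1593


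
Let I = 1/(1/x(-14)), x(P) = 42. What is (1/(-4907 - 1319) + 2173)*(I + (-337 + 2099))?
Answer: 1109385954/283 ≈ 3.9201e+6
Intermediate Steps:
I = 42 (I = 1/(1/42) = 42)
(1/(-4907 - 1319) + 2173)*(I + (-337 + 2099)) = (1/(-4907 - 1319) + 2173)*(42 + (-337 + 2099)) = (1/(-6226) + 2173)*(42 + 1762) = (-1/6226 + 2173)*1804 = (13529097/6226)*1804 = 1109385954/283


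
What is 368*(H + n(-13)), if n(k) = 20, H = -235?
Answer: -79120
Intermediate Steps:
368*(H + n(-13)) = 368*(-235 + 20) = 368*(-215) = -79120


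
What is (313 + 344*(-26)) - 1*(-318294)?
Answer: 309663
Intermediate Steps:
(313 + 344*(-26)) - 1*(-318294) = (313 - 8944) + 318294 = -8631 + 318294 = 309663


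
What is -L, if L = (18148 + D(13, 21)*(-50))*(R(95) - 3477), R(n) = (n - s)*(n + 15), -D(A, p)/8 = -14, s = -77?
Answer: -193778764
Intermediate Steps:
D(A, p) = 112 (D(A, p) = -8*(-14) = 112)
R(n) = (15 + n)*(77 + n) (R(n) = (n - 1*(-77))*(n + 15) = (n + 77)*(15 + n) = (77 + n)*(15 + n) = (15 + n)*(77 + n))
L = 193778764 (L = (18148 + 112*(-50))*((1155 + 95² + 92*95) - 3477) = (18148 - 5600)*((1155 + 9025 + 8740) - 3477) = 12548*(18920 - 3477) = 12548*15443 = 193778764)
-L = -1*193778764 = -193778764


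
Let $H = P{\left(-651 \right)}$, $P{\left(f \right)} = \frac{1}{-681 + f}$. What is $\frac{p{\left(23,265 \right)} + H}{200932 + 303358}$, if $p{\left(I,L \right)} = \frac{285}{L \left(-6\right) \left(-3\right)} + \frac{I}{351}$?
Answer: $\frac{342847}{1388433416760} \approx 2.4693 \cdot 10^{-7}$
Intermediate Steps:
$p{\left(I,L \right)} = \frac{I}{351} + \frac{95}{6 L}$ ($p{\left(I,L \right)} = \frac{285}{- 6 L \left(-3\right)} + I \frac{1}{351} = \frac{285}{18 L} + \frac{I}{351} = 285 \frac{1}{18 L} + \frac{I}{351} = \frac{95}{6 L} + \frac{I}{351} = \frac{I}{351} + \frac{95}{6 L}$)
$H = - \frac{1}{1332}$ ($H = \frac{1}{-681 - 651} = \frac{1}{-1332} = - \frac{1}{1332} \approx -0.00075075$)
$\frac{p{\left(23,265 \right)} + H}{200932 + 303358} = \frac{\left(\frac{1}{351} \cdot 23 + \frac{95}{6 \cdot 265}\right) - \frac{1}{1332}}{200932 + 303358} = \frac{\left(\frac{23}{351} + \frac{95}{6} \cdot \frac{1}{265}\right) - \frac{1}{1332}}{504290} = \left(\left(\frac{23}{351} + \frac{19}{318}\right) - \frac{1}{1332}\right) \frac{1}{504290} = \left(\frac{4661}{37206} - \frac{1}{1332}\right) \frac{1}{504290} = \frac{342847}{2753244} \cdot \frac{1}{504290} = \frac{342847}{1388433416760}$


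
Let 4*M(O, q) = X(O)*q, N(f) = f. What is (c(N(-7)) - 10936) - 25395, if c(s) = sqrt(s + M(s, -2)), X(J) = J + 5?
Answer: -36331 + I*sqrt(6) ≈ -36331.0 + 2.4495*I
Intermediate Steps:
X(J) = 5 + J
M(O, q) = q*(5 + O)/4 (M(O, q) = ((5 + O)*q)/4 = (q*(5 + O))/4 = q*(5 + O)/4)
c(s) = sqrt(-5/2 + s/2) (c(s) = sqrt(s + (1/4)*(-2)*(5 + s)) = sqrt(s + (-5/2 - s/2)) = sqrt(-5/2 + s/2))
(c(N(-7)) - 10936) - 25395 = (sqrt(-10 + 2*(-7))/2 - 10936) - 25395 = (sqrt(-10 - 14)/2 - 10936) - 25395 = (sqrt(-24)/2 - 10936) - 25395 = ((2*I*sqrt(6))/2 - 10936) - 25395 = (I*sqrt(6) - 10936) - 25395 = (-10936 + I*sqrt(6)) - 25395 = -36331 + I*sqrt(6)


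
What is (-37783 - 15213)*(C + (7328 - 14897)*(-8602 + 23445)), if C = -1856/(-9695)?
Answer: 57723292735838164/9695 ≈ 5.9539e+12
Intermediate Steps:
C = 1856/9695 (C = -1856*(-1/9695) = 1856/9695 ≈ 0.19144)
(-37783 - 15213)*(C + (7328 - 14897)*(-8602 + 23445)) = (-37783 - 15213)*(1856/9695 + (7328 - 14897)*(-8602 + 23445)) = -52996*(1856/9695 - 7569*14843) = -52996*(1856/9695 - 112346667) = -52996*(-1089200934709/9695) = 57723292735838164/9695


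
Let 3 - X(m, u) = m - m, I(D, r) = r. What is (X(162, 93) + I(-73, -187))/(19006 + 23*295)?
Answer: -184/25791 ≈ -0.0071343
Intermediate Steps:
X(m, u) = 3 (X(m, u) = 3 - (m - m) = 3 - 1*0 = 3 + 0 = 3)
(X(162, 93) + I(-73, -187))/(19006 + 23*295) = (3 - 187)/(19006 + 23*295) = -184/(19006 + 6785) = -184/25791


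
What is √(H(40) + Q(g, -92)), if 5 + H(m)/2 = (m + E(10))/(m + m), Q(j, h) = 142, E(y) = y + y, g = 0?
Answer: √534/2 ≈ 11.554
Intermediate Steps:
E(y) = 2*y
H(m) = -10 + (20 + m)/m (H(m) = -10 + 2*((m + 2*10)/(m + m)) = -10 + 2*((m + 20)/((2*m))) = -10 + 2*((20 + m)*(1/(2*m))) = -10 + 2*((20 + m)/(2*m)) = -10 + (20 + m)/m)
√(H(40) + Q(g, -92)) = √((-9 + 20/40) + 142) = √((-9 + 20*(1/40)) + 142) = √((-9 + ½) + 142) = √(-17/2 + 142) = √(267/2) = √534/2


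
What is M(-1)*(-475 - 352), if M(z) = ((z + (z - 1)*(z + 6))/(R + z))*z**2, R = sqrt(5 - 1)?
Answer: 9097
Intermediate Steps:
R = 2 (R = sqrt(4) = 2)
M(z) = z**2*(z + (-1 + z)*(6 + z))/(2 + z) (M(z) = ((z + (z - 1)*(z + 6))/(2 + z))*z**2 = ((z + (-1 + z)*(6 + z))/(2 + z))*z**2 = z**2*(z + (-1 + z)*(6 + z))/(2 + z))
M(-1)*(-475 - 352) = ((-1)**2*(-6 + (-1)**2 + 6*(-1))/(2 - 1))*(-475 - 352) = (1*(-6 + 1 - 6)/1)*(-827) = (1*1*(-11))*(-827) = -11*(-827) = 9097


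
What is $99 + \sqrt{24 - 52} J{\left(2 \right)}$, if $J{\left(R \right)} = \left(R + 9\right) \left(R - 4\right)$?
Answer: $99 - 44 i \sqrt{7} \approx 99.0 - 116.41 i$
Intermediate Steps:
$J{\left(R \right)} = \left(-4 + R\right) \left(9 + R\right)$ ($J{\left(R \right)} = \left(9 + R\right) \left(-4 + R\right) = \left(-4 + R\right) \left(9 + R\right)$)
$99 + \sqrt{24 - 52} J{\left(2 \right)} = 99 + \sqrt{24 - 52} \left(-36 + 2^{2} + 5 \cdot 2\right) = 99 + \sqrt{-28} \left(-36 + 4 + 10\right) = 99 + 2 i \sqrt{7} \left(-22\right) = 99 - 44 i \sqrt{7}$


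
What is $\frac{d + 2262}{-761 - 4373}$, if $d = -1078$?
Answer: $- \frac{592}{2567} \approx -0.23062$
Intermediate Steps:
$\frac{d + 2262}{-761 - 4373} = \frac{-1078 + 2262}{-761 - 4373} = \frac{1184}{-5134} = 1184 \left(- \frac{1}{5134}\right) = - \frac{592}{2567}$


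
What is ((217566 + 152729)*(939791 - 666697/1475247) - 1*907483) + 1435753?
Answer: 513386353240403290/1475247 ≈ 3.4800e+11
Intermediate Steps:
((217566 + 152729)*(939791 - 666697/1475247) - 1*907483) + 1435753 = (370295*(939791 - 666697*1/1475247) - 907483) + 1435753 = (370295*(939791 - 666697/1475247) - 907483) + 1435753 = (370295*(1386423186680/1475247) - 907483) + 1435753 = (513385573911670600/1475247 - 907483) + 1435753 = 513384235150097299/1475247 + 1435753 = 513386353240403290/1475247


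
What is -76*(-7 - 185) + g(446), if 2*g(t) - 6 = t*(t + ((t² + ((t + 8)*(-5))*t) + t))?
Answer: -181197881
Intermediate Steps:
g(t) = 3 + t*(t² + 2*t + t*(-40 - 5*t))/2 (g(t) = 3 + (t*(t + ((t² + ((t + 8)*(-5))*t) + t)))/2 = 3 + (t*(t + ((t² + ((8 + t)*(-5))*t) + t)))/2 = 3 + (t*(t + ((t² + (-40 - 5*t)*t) + t)))/2 = 3 + (t*(t + ((t² + t*(-40 - 5*t)) + t)))/2 = 3 + (t*(t + (t + t² + t*(-40 - 5*t))))/2 = 3 + (t*(t² + 2*t + t*(-40 - 5*t)))/2 = 3 + t*(t² + 2*t + t*(-40 - 5*t))/2)
-76*(-7 - 185) + g(446) = -76*(-7 - 185) + (3 - 19*446² - 2*446³) = -76*(-192) + (3 - 19*198916 - 2*88716536) = 14592 + (3 - 3779404 - 177433072) = 14592 - 181212473 = -181197881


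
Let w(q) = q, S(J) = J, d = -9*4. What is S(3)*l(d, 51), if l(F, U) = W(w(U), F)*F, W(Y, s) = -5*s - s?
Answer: -23328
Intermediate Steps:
d = -36
W(Y, s) = -6*s
l(F, U) = -6*F² (l(F, U) = (-6*F)*F = -6*F²)
S(3)*l(d, 51) = 3*(-6*(-36)²) = 3*(-6*1296) = 3*(-7776) = -23328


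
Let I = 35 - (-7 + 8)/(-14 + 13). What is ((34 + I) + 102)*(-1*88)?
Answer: -15136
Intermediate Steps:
I = 36 (I = 35 - 1/(-1) = 35 - (-1) = 35 - 1*(-1) = 35 + 1 = 36)
((34 + I) + 102)*(-1*88) = ((34 + 36) + 102)*(-1*88) = (70 + 102)*(-88) = 172*(-88) = -15136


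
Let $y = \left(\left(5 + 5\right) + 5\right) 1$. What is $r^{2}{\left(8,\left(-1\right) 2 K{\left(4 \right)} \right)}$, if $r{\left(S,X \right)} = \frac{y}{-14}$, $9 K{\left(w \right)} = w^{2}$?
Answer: $\frac{225}{196} \approx 1.148$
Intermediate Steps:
$K{\left(w \right)} = \frac{w^{2}}{9}$
$y = 15$ ($y = \left(10 + 5\right) 1 = 15 \cdot 1 = 15$)
$r{\left(S,X \right)} = - \frac{15}{14}$ ($r{\left(S,X \right)} = \frac{15}{-14} = 15 \left(- \frac{1}{14}\right) = - \frac{15}{14}$)
$r^{2}{\left(8,\left(-1\right) 2 K{\left(4 \right)} \right)} = \left(- \frac{15}{14}\right)^{2} = \frac{225}{196}$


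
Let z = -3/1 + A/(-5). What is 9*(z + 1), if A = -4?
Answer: -54/5 ≈ -10.800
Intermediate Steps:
z = -11/5 (z = -3/1 - 4/(-5) = -3*1 - 4*(-⅕) = -3 + ⅘ = -11/5 ≈ -2.2000)
9*(z + 1) = 9*(-11/5 + 1) = 9*(-6/5) = -54/5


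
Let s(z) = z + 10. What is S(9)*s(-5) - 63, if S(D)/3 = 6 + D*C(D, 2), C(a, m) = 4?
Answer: 567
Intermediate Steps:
S(D) = 18 + 12*D (S(D) = 3*(6 + D*4) = 3*(6 + 4*D) = 18 + 12*D)
s(z) = 10 + z
S(9)*s(-5) - 63 = (18 + 12*9)*(10 - 5) - 63 = (18 + 108)*5 - 63 = 126*5 - 63 = 630 - 63 = 567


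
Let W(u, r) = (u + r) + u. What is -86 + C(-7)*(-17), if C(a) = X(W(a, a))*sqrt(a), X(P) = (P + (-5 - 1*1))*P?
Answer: -86 - 9639*I*sqrt(7) ≈ -86.0 - 25502.0*I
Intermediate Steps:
W(u, r) = r + 2*u (W(u, r) = (r + u) + u = r + 2*u)
X(P) = P*(-6 + P) (X(P) = (P + (-5 - 1))*P = (P - 6)*P = (-6 + P)*P = P*(-6 + P))
C(a) = 3*a**(3/2)*(-6 + 3*a) (C(a) = ((a + 2*a)*(-6 + (a + 2*a)))*sqrt(a) = ((3*a)*(-6 + 3*a))*sqrt(a) = (3*a*(-6 + 3*a))*sqrt(a) = 3*a**(3/2)*(-6 + 3*a))
-86 + C(-7)*(-17) = -86 + (9*(-7)**(3/2)*(-2 - 7))*(-17) = -86 + (9*(-7*I*sqrt(7))*(-9))*(-17) = -86 + (567*I*sqrt(7))*(-17) = -86 - 9639*I*sqrt(7)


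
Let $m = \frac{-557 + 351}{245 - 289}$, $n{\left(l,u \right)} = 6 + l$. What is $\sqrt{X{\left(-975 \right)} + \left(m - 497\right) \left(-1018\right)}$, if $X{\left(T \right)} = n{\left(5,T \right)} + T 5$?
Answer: $\frac{5 \sqrt{2402169}}{11} \approx 704.5$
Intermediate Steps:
$m = \frac{103}{22}$ ($m = - \frac{206}{-44} = \left(-206\right) \left(- \frac{1}{44}\right) = \frac{103}{22} \approx 4.6818$)
$X{\left(T \right)} = 11 + 5 T$ ($X{\left(T \right)} = \left(6 + 5\right) + T 5 = 11 + 5 T$)
$\sqrt{X{\left(-975 \right)} + \left(m - 497\right) \left(-1018\right)} = \sqrt{\left(11 + 5 \left(-975\right)\right) + \left(\frac{103}{22} - 497\right) \left(-1018\right)} = \sqrt{\left(11 - 4875\right) - - \frac{5512979}{11}} = \sqrt{-4864 + \frac{5512979}{11}} = \sqrt{\frac{5459475}{11}} = \frac{5 \sqrt{2402169}}{11}$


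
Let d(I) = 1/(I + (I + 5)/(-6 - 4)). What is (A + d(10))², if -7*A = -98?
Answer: 57600/289 ≈ 199.31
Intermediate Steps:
A = 14 (A = -⅐*(-98) = 14)
d(I) = 1/(-½ + 9*I/10) (d(I) = 1/(I + (5 + I)/(-10)) = 1/(I + (5 + I)*(-⅒)) = 1/(I + (-½ - I/10)) = 1/(-½ + 9*I/10))
(A + d(10))² = (14 + 10/(-5 + 9*10))² = (14 + 10/(-5 + 90))² = (14 + 10/85)² = (14 + 10*(1/85))² = (14 + 2/17)² = (240/17)² = 57600/289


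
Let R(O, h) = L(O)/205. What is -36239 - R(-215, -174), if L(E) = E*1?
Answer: -1485756/41 ≈ -36238.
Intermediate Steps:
L(E) = E
R(O, h) = O/205
-36239 - R(-215, -174) = -36239 - (-215)/205 = -36239 - 1*(-43/41) = -36239 + 43/41 = -1485756/41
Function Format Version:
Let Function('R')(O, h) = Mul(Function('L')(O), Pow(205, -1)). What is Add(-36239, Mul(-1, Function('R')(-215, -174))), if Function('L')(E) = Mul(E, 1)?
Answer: Rational(-1485756, 41) ≈ -36238.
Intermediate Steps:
Function('L')(E) = E
Function('R')(O, h) = Mul(Rational(1, 205), O) (Function('R')(O, h) = Mul(O, Pow(205, -1)) = Mul(O, Rational(1, 205)) = Mul(Rational(1, 205), O))
Add(-36239, Mul(-1, Function('R')(-215, -174))) = Add(-36239, Mul(-1, Mul(Rational(1, 205), -215))) = Add(-36239, Mul(-1, Rational(-43, 41))) = Add(-36239, Rational(43, 41)) = Rational(-1485756, 41)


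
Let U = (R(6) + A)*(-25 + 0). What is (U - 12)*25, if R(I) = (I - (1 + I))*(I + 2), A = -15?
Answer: 14075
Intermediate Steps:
R(I) = -2 - I (R(I) = (I + (-1 - I))*(2 + I) = -(2 + I) = -2 - I)
U = 575 (U = ((-2 - 1*6) - 15)*(-25 + 0) = ((-2 - 6) - 15)*(-25) = (-8 - 15)*(-25) = -23*(-25) = 575)
(U - 12)*25 = (575 - 12)*25 = 563*25 = 14075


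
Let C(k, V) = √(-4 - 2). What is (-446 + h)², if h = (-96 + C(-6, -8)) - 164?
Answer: (706 - I*√6)² ≈ 4.9843e+5 - 3459.0*I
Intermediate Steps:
C(k, V) = I*√6 (C(k, V) = √(-6) = I*√6)
h = -260 + I*√6 (h = (-96 + I*√6) - 164 = -260 + I*√6 ≈ -260.0 + 2.4495*I)
(-446 + h)² = (-446 + (-260 + I*√6))² = (-706 + I*√6)²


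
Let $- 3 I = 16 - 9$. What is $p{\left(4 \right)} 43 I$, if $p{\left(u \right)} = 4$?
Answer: $- \frac{1204}{3} \approx -401.33$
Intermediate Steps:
$I = - \frac{7}{3}$ ($I = - \frac{16 - 9}{3} = \left(- \frac{1}{3}\right) 7 = - \frac{7}{3} \approx -2.3333$)
$p{\left(4 \right)} 43 I = 4 \cdot 43 \left(- \frac{7}{3}\right) = 172 \left(- \frac{7}{3}\right) = - \frac{1204}{3}$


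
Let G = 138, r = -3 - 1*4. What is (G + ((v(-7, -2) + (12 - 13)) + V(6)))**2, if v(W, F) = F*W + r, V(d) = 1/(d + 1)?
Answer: 1018081/49 ≈ 20777.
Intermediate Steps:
r = -7 (r = -3 - 4 = -7)
V(d) = 1/(1 + d)
v(W, F) = -7 + F*W (v(W, F) = F*W - 7 = -7 + F*W)
(G + ((v(-7, -2) + (12 - 13)) + V(6)))**2 = (138 + (((-7 - 2*(-7)) + (12 - 13)) + 1/(1 + 6)))**2 = (138 + (((-7 + 14) - 1) + 1/7))**2 = (138 + ((7 - 1) + 1/7))**2 = (138 + (6 + 1/7))**2 = (138 + 43/7)**2 = (1009/7)**2 = 1018081/49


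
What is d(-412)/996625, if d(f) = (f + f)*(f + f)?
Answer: 678976/996625 ≈ 0.68128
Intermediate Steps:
d(f) = 4*f**2 (d(f) = (2*f)*(2*f) = 4*f**2)
d(-412)/996625 = (4*(-412)**2)/996625 = (4*169744)*(1/996625) = 678976*(1/996625) = 678976/996625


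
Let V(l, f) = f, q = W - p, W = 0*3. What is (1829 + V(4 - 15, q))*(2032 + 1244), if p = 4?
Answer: 5978700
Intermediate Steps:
W = 0
q = -4 (q = 0 - 1*4 = 0 - 4 = -4)
(1829 + V(4 - 15, q))*(2032 + 1244) = (1829 - 4)*(2032 + 1244) = 1825*3276 = 5978700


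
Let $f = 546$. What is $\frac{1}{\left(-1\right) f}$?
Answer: $- \frac{1}{546} \approx -0.0018315$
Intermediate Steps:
$\frac{1}{\left(-1\right) f} = \frac{1}{\left(-1\right) 546} = \frac{1}{-546} = - \frac{1}{546}$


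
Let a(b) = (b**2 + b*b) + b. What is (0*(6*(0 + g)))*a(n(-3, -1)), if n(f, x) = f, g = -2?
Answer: 0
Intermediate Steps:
a(b) = b + 2*b**2 (a(b) = (b**2 + b**2) + b = 2*b**2 + b = b + 2*b**2)
(0*(6*(0 + g)))*a(n(-3, -1)) = (0*(6*(0 - 2)))*(-3*(1 + 2*(-3))) = (0*(6*(-2)))*(-3*(1 - 6)) = (0*(-12))*(-3*(-5)) = 0*15 = 0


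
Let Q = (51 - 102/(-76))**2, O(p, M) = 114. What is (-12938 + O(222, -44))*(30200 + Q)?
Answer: -152493136726/361 ≈ -4.2242e+8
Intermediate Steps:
Q = 3956121/1444 (Q = (51 - 102*(-1/76))**2 = (51 + 51/38)**2 = (1989/38)**2 = 3956121/1444 ≈ 2739.7)
(-12938 + O(222, -44))*(30200 + Q) = (-12938 + 114)*(30200 + 3956121/1444) = -12824*47564921/1444 = -152493136726/361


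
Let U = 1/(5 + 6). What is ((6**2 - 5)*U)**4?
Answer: 923521/14641 ≈ 63.078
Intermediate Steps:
U = 1/11 ≈ 0.090909
((6**2 - 5)*U)**4 = ((6**2 - 5)*(1/11))**4 = ((36 - 5)*(1/11))**4 = (31*(1/11))**4 = (31/11)**4 = 923521/14641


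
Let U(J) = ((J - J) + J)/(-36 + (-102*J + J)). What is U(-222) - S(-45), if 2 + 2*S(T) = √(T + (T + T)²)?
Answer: 3694/3731 - 3*√895/2 ≈ -43.885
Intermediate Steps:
S(T) = -1 + √(T + 4*T²)/2 (S(T) = -1 + √(T + (T + T)²)/2 = -1 + √(T + (2*T)²)/2 = -1 + √(T + 4*T²)/2)
U(J) = J/(-36 - 101*J) (U(J) = (0 + J)/(-36 - 101*J) = J/(-36 - 101*J))
U(-222) - S(-45) = -1*(-222)/(36 + 101*(-222)) - (-1 + √(-45*(1 + 4*(-45)))/2) = -1*(-222)/(36 - 22422) - (-1 + √(-45*(1 - 180))/2) = -1*(-222)/(-22386) - (-1 + √(-45*(-179))/2) = -1*(-222)*(-1/22386) - (-1 + √8055/2) = -37/3731 - (-1 + (3*√895)/2) = -37/3731 - (-1 + 3*√895/2) = -37/3731 + (1 - 3*√895/2) = 3694/3731 - 3*√895/2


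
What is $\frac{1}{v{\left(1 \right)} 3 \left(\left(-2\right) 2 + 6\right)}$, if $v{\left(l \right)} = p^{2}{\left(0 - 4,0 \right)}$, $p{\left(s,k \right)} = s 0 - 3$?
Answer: $\frac{1}{54} \approx 0.018519$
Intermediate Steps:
$p{\left(s,k \right)} = -3$ ($p{\left(s,k \right)} = 0 - 3 = -3$)
$v{\left(l \right)} = 9$ ($v{\left(l \right)} = \left(-3\right)^{2} = 9$)
$\frac{1}{v{\left(1 \right)} 3 \left(\left(-2\right) 2 + 6\right)} = \frac{1}{9 \cdot 3 \left(\left(-2\right) 2 + 6\right)} = \frac{1}{27 \left(-4 + 6\right)} = \frac{1}{27 \cdot 2} = \frac{1}{54}$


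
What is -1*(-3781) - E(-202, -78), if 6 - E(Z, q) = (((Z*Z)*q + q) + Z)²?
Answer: 10131438075839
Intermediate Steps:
E(Z, q) = 6 - (Z + q + q*Z²)² (E(Z, q) = 6 - (((Z*Z)*q + q) + Z)² = 6 - ((Z²*q + q) + Z)² = 6 - ((q*Z² + q) + Z)² = 6 - ((q + q*Z²) + Z)² = 6 - (Z + q + q*Z²)²)
-1*(-3781) - E(-202, -78) = -1*(-3781) - (6 - (-202 - 78 - 78*(-202)²)²) = 3781 - (6 - (-202 - 78 - 78*40804)²) = 3781 - (6 - (-202 - 78 - 3182712)²) = 3781 - (6 - 1*(-3182992)²) = 3781 - (6 - 1*10131438072064) = 3781 - (6 - 10131438072064) = 3781 - 1*(-10131438072058) = 3781 + 10131438072058 = 10131438075839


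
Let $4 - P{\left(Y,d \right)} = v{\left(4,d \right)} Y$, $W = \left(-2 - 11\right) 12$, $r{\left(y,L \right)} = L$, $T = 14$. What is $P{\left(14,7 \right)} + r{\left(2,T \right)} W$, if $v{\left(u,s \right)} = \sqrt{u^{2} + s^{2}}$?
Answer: $-2180 - 14 \sqrt{65} \approx -2292.9$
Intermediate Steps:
$W = -156$ ($W = \left(-13\right) 12 = -156$)
$v{\left(u,s \right)} = \sqrt{s^{2} + u^{2}}$
$P{\left(Y,d \right)} = 4 - Y \sqrt{16 + d^{2}}$ ($P{\left(Y,d \right)} = 4 - \sqrt{d^{2} + 4^{2}} Y = 4 - \sqrt{d^{2} + 16} Y = 4 - \sqrt{16 + d^{2}} Y = 4 - Y \sqrt{16 + d^{2}}$)
$P{\left(14,7 \right)} + r{\left(2,T \right)} W = \left(4 - 14 \sqrt{16 + 7^{2}}\right) + 14 \left(-156\right) = \left(4 - 14 \sqrt{16 + 49}\right) - 2184 = \left(4 - 14 \sqrt{65}\right) - 2184 = -2180 - 14 \sqrt{65}$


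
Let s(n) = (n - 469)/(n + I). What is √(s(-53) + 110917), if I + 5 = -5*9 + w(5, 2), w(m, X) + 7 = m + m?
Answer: √11092222/10 ≈ 333.05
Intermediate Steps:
w(m, X) = -7 + 2*m (w(m, X) = -7 + (m + m) = -7 + 2*m)
I = -47 (I = -5 + (-5*9 + (-7 + 2*5)) = -5 + (-45 + (-7 + 10)) = -5 + (-45 + 3) = -5 - 42 = -47)
s(n) = (-469 + n)/(-47 + n) (s(n) = (n - 469)/(n - 47) = (-469 + n)/(-47 + n))
√(s(-53) + 110917) = √((-469 - 53)/(-47 - 53) + 110917) = √(-522/(-100) + 110917) = √(-1/100*(-522) + 110917) = √(261/50 + 110917) = √(5546111/50) = √11092222/10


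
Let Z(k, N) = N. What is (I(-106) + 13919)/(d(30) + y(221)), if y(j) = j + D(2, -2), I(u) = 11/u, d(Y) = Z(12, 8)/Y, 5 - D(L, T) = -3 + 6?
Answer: 22131045/354994 ≈ 62.342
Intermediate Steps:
D(L, T) = 2 (D(L, T) = 5 - (-3 + 6) = 5 - 1*3 = 5 - 3 = 2)
d(Y) = 8/Y
y(j) = 2 + j (y(j) = j + 2 = 2 + j)
(I(-106) + 13919)/(d(30) + y(221)) = (11/(-106) + 13919)/(8/30 + (2 + 221)) = (11*(-1/106) + 13919)/(8*(1/30) + 223) = (-11/106 + 13919)/(4/15 + 223) = 1475403/(106*(3349/15)) = (1475403/106)*(15/3349) = 22131045/354994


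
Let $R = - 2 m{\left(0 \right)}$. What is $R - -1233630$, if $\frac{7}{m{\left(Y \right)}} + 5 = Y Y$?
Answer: $\frac{6168164}{5} \approx 1.2336 \cdot 10^{6}$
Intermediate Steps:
$m{\left(Y \right)} = \frac{7}{-5 + Y^{2}}$ ($m{\left(Y \right)} = \frac{7}{-5 + Y Y} = \frac{7}{-5 + Y^{2}}$)
$R = \frac{14}{5}$ ($R = - 2 \frac{7}{-5 + 0^{2}} = - 2 \frac{7}{-5 + 0} = - 2 \frac{7}{-5} = - 2 \cdot 7 \left(- \frac{1}{5}\right) = \left(-2\right) \left(- \frac{7}{5}\right) = \frac{14}{5} \approx 2.8$)
$R - -1233630 = \frac{14}{5} - -1233630 = \frac{14}{5} + 1233630 = \frac{6168164}{5}$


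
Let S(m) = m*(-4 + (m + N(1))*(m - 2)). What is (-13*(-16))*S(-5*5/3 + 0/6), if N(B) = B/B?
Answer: -3359200/27 ≈ -1.2441e+5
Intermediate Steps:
N(B) = 1
S(m) = m*(-4 + (1 + m)*(-2 + m)) (S(m) = m*(-4 + (m + 1)*(m - 2)) = m*(-4 + (1 + m)*(-2 + m)))
(-13*(-16))*S(-5*5/3 + 0/6) = (-13*(-16))*((-5*5/3 + 0/6)*(-6 + (-5*5/3 + 0/6)² - (-5*5/3 + 0/6))) = 208*((-25*⅓ + 0*(⅙))*(-6 + (-25*⅓ + 0*(⅙))² - (-25*⅓ + 0*(⅙)))) = 208*((-25/3 + 0)*(-6 + (-25/3 + 0)² - (-25/3 + 0))) = 208*(-25*(-6 + (-25/3)² - 1*(-25/3))/3) = 208*(-25*(-6 + 625/9 + 25/3)/3) = 208*(-25/3*646/9) = 208*(-16150/27) = -3359200/27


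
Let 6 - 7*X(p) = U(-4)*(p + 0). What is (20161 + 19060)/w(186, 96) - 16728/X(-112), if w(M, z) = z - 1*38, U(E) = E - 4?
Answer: 20849129/25810 ≈ 807.79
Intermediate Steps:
U(E) = -4 + E
X(p) = 6/7 + 8*p/7 (X(p) = 6/7 - (-4 - 4)*(p + 0)/7 = 6/7 - (-8)*p/7 = 6/7 + 8*p/7)
w(M, z) = -38 + z (w(M, z) = z - 38 = -38 + z)
(20161 + 19060)/w(186, 96) - 16728/X(-112) = (20161 + 19060)/(-38 + 96) - 16728/(6/7 + (8/7)*(-112)) = 39221/58 - 16728/(6/7 - 128) = 39221*(1/58) - 16728/(-890/7) = 39221/58 - 16728*(-7/890) = 39221/58 + 58548/445 = 20849129/25810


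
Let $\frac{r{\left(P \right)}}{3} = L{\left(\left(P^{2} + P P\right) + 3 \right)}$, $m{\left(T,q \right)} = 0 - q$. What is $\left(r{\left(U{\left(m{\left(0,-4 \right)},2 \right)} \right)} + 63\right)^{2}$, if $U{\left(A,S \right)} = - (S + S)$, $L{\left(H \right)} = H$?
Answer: $28224$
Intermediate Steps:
$m{\left(T,q \right)} = - q$
$U{\left(A,S \right)} = - 2 S$
$r{\left(P \right)} = 9 + 6 P^{2}$ ($r{\left(P \right)} = 3 \left(\left(P^{2} + P P\right) + 3\right) = 3 \left(\left(P^{2} + P^{2}\right) + 3\right) = 3 \left(2 P^{2} + 3\right) = 3 \left(3 + 2 P^{2}\right) = 9 + 6 P^{2}$)
$\left(r{\left(U{\left(m{\left(0,-4 \right)},2 \right)} \right)} + 63\right)^{2} = \left(\left(9 + 6 \left(\left(-2\right) 2\right)^{2}\right) + 63\right)^{2} = \left(\left(9 + 6 \left(-4\right)^{2}\right) + 63\right)^{2} = \left(\left(9 + 6 \cdot 16\right) + 63\right)^{2} = \left(\left(9 + 96\right) + 63\right)^{2} = \left(105 + 63\right)^{2} = 168^{2} = 28224$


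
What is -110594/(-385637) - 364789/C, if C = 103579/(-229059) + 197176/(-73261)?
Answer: 337243560462272723627/2906228662368773 ≈ 1.1604e+5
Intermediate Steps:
C = -52753238503/16781091399 (C = 103579*(-1/229059) + 197176*(-1/73261) = -103579/229059 - 197176/73261 = -52753238503/16781091399 ≈ -3.1436)
-110594/(-385637) - 364789/C = -110594/(-385637) - 364789/(-52753238503/16781091399) = -110594*(-1/385637) - 364789*(-16781091399/52753238503) = 110594/385637 + 6121557550349811/52753238503 = 337243560462272723627/2906228662368773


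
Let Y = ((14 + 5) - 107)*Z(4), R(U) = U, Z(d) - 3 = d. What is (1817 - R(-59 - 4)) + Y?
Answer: 1264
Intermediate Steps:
Z(d) = 3 + d
Y = -616 (Y = ((14 + 5) - 107)*(3 + 4) = (19 - 107)*7 = -88*7 = -616)
(1817 - R(-59 - 4)) + Y = (1817 - (-59 - 4)) - 616 = (1817 - 1*(-63)) - 616 = (1817 + 63) - 616 = 1880 - 616 = 1264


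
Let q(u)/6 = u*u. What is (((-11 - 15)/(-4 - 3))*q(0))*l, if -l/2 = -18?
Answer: 0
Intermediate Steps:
q(u) = 6*u**2 (q(u) = 6*(u*u) = 6*u**2)
l = 36 (l = -2*(-18) = 36)
(((-11 - 15)/(-4 - 3))*q(0))*l = (((-11 - 15)/(-4 - 3))*(6*0**2))*36 = ((-26/(-7))*(6*0))*36 = (-26*(-1/7)*0)*36 = ((26/7)*0)*36 = 0*36 = 0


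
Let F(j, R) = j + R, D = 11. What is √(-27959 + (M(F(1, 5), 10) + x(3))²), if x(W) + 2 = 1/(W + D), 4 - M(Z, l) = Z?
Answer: I*√5476939/14 ≈ 167.16*I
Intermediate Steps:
F(j, R) = R + j
M(Z, l) = 4 - Z
x(W) = -2 + 1/(11 + W) (x(W) = -2 + 1/(W + 11) = -2 + 1/(11 + W))
√(-27959 + (M(F(1, 5), 10) + x(3))²) = √(-27959 + ((4 - (5 + 1)) + (-21 - 2*3)/(11 + 3))²) = √(-27959 + ((4 - 1*6) + (-21 - 6)/14)²) = √(-27959 + ((4 - 6) + (1/14)*(-27))²) = √(-27959 + (-2 - 27/14)²) = √(-27959 + (-55/14)²) = √(-27959 + 3025/196) = √(-5476939/196) = I*√5476939/14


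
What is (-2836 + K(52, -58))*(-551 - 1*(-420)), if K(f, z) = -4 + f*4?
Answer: 344792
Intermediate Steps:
K(f, z) = -4 + 4*f
(-2836 + K(52, -58))*(-551 - 1*(-420)) = (-2836 + (-4 + 4*52))*(-551 - 1*(-420)) = (-2836 + (-4 + 208))*(-551 + 420) = (-2836 + 204)*(-131) = -2632*(-131) = 344792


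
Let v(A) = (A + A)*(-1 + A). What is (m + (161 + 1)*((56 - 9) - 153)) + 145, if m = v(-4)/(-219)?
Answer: -3728953/219 ≈ -17027.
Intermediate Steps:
v(A) = 2*A*(-1 + A) (v(A) = (2*A)*(-1 + A) = 2*A*(-1 + A))
m = -40/219 (m = (2*(-4)*(-1 - 4))/(-219) = (2*(-4)*(-5))*(-1/219) = 40*(-1/219) = -40/219 ≈ -0.18265)
(m + (161 + 1)*((56 - 9) - 153)) + 145 = (-40/219 + (161 + 1)*((56 - 9) - 153)) + 145 = (-40/219 + 162*(47 - 153)) + 145 = (-40/219 + 162*(-106)) + 145 = (-40/219 - 17172) + 145 = -3760708/219 + 145 = -3728953/219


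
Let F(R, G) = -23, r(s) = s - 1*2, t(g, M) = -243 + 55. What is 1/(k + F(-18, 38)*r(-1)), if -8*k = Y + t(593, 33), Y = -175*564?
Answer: 1/12430 ≈ 8.0451e-5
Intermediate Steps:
t(g, M) = -188
r(s) = -2 + s (r(s) = s - 2 = -2 + s)
Y = -98700
k = 12361 (k = -(-98700 - 188)/8 = -⅛*(-98888) = 12361)
1/(k + F(-18, 38)*r(-1)) = 1/(12361 - 23*(-2 - 1)) = 1/(12361 - 23*(-3)) = 1/(12361 + 69) = 1/12430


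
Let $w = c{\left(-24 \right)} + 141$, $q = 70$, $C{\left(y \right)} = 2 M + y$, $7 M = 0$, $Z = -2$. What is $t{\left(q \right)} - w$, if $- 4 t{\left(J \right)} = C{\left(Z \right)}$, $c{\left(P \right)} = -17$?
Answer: $- \frac{247}{2} \approx -123.5$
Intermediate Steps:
$M = 0$ ($M = \frac{1}{7} \cdot 0 = 0$)
$C{\left(y \right)} = y$ ($C{\left(y \right)} = 2 \cdot 0 + y = 0 + y = y$)
$t{\left(J \right)} = \frac{1}{2}$ ($t{\left(J \right)} = \left(- \frac{1}{4}\right) \left(-2\right) = \frac{1}{2}$)
$w = 124$ ($w = -17 + 141 = 124$)
$t{\left(q \right)} - w = \frac{1}{2} - 124 = - \frac{247}{2}$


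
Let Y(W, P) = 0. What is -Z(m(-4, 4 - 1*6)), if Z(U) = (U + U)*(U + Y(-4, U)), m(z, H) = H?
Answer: -8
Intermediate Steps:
Z(U) = 2*U**2 (Z(U) = (U + U)*(U + 0) = (2*U)*U = 2*U**2)
-Z(m(-4, 4 - 1*6)) = -2*(4 - 1*6)**2 = -2*(4 - 6)**2 = -2*(-2)**2 = -2*4 = -1*8 = -8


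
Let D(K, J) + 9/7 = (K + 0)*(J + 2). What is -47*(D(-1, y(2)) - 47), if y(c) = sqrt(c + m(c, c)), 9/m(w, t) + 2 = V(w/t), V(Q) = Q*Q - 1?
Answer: 16544/7 + 47*I*sqrt(10)/2 ≈ 2363.4 + 74.313*I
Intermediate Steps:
V(Q) = -1 + Q**2 (V(Q) = Q**2 - 1 = -1 + Q**2)
m(w, t) = 9/(-3 + w**2/t**2) (m(w, t) = 9/(-2 + (-1 + (w/t)**2)) = 9/(-2 + (-1 + w**2/t**2)) = 9/(-3 + w**2/t**2))
y(c) = sqrt(-9/2 + c) (y(c) = sqrt(c + 9*c**2/(c**2 - 3*c**2)) = sqrt(c + 9*c**2/((-2*c**2))) = sqrt(c + 9*c**2*(-1/(2*c**2))) = sqrt(c - 9/2) = sqrt(-9/2 + c))
D(K, J) = -9/7 + K*(2 + J) (D(K, J) = -9/7 + (K + 0)*(J + 2) = -9/7 + K*(2 + J))
-47*(D(-1, y(2)) - 47) = -47*((-9/7 + 2*(-1) + (sqrt(-18 + 4*2)/2)*(-1)) - 47) = -47*((-9/7 - 2 + (sqrt(-18 + 8)/2)*(-1)) - 47) = -47*((-9/7 - 2 + (sqrt(-10)/2)*(-1)) - 47) = -47*((-9/7 - 2 + ((I*sqrt(10))/2)*(-1)) - 47) = -47*((-9/7 - 2 + (I*sqrt(10)/2)*(-1)) - 47) = -47*((-9/7 - 2 - I*sqrt(10)/2) - 47) = -47*((-23/7 - I*sqrt(10)/2) - 47) = -47*(-352/7 - I*sqrt(10)/2) = 16544/7 + 47*I*sqrt(10)/2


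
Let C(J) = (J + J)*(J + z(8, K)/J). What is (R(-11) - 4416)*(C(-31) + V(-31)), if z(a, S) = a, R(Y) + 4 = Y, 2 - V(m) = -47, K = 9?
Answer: -8804397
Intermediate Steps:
V(m) = 49 (V(m) = 2 - 1*(-47) = 2 + 47 = 49)
R(Y) = -4 + Y
C(J) = 2*J*(J + 8/J) (C(J) = (J + J)*(J + 8/J) = (2*J)*(J + 8/J) = 2*J*(J + 8/J))
(R(-11) - 4416)*(C(-31) + V(-31)) = ((-4 - 11) - 4416)*((16 + 2*(-31)**2) + 49) = (-15 - 4416)*((16 + 2*961) + 49) = -4431*((16 + 1922) + 49) = -4431*(1938 + 49) = -4431*1987 = -8804397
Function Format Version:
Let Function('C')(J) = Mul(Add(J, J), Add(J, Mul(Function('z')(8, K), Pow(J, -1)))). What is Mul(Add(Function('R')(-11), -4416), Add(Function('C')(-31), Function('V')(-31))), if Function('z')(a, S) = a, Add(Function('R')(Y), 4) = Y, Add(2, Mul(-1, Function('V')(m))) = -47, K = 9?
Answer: -8804397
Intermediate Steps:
Function('V')(m) = 49 (Function('V')(m) = Add(2, Mul(-1, -47)) = Add(2, 47) = 49)
Function('R')(Y) = Add(-4, Y)
Function('C')(J) = Mul(2, J, Add(J, Mul(8, Pow(J, -1)))) (Function('C')(J) = Mul(Add(J, J), Add(J, Mul(8, Pow(J, -1)))) = Mul(Mul(2, J), Add(J, Mul(8, Pow(J, -1)))) = Mul(2, J, Add(J, Mul(8, Pow(J, -1)))))
Mul(Add(Function('R')(-11), -4416), Add(Function('C')(-31), Function('V')(-31))) = Mul(Add(Add(-4, -11), -4416), Add(Add(16, Mul(2, Pow(-31, 2))), 49)) = Mul(Add(-15, -4416), Add(Add(16, Mul(2, 961)), 49)) = Mul(-4431, Add(Add(16, 1922), 49)) = Mul(-4431, Add(1938, 49)) = Mul(-4431, 1987) = -8804397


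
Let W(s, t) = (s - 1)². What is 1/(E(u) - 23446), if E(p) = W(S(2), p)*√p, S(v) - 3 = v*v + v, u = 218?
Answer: -11723/274410994 - 16*√218/137205497 ≈ -4.4442e-5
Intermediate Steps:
S(v) = 3 + v + v² (S(v) = 3 + (v*v + v) = 3 + (v² + v) = 3 + (v + v²) = 3 + v + v²)
W(s, t) = (-1 + s)²
E(p) = 64*√p (E(p) = (-1 + (3 + 2 + 2²))²*√p = (-1 + (3 + 2 + 4))²*√p = (-1 + 9)²*√p = 8²*√p = 64*√p)
1/(E(u) - 23446) = 1/(64*√218 - 23446) = 1/(-23446 + 64*√218)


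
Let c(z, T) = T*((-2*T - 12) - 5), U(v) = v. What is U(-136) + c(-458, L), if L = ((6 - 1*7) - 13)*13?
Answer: -63290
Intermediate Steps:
L = -182 (L = ((6 - 7) - 13)*13 = (-1 - 13)*13 = -14*13 = -182)
c(z, T) = T*(-17 - 2*T) (c(z, T) = T*((-12 - 2*T) - 5) = T*(-17 - 2*T))
U(-136) + c(-458, L) = -136 - 1*(-182)*(17 + 2*(-182)) = -136 - 1*(-182)*(17 - 364) = -136 - 1*(-182)*(-347) = -136 - 63154 = -63290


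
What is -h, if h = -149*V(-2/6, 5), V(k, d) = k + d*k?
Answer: -298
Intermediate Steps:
h = 298 (h = -149*(-2/6)*(1 + 5) = -149*(-2*1/6)*6 = -(-149)*6/3 = -149*(-2) = 298)
-h = -1*298 = -298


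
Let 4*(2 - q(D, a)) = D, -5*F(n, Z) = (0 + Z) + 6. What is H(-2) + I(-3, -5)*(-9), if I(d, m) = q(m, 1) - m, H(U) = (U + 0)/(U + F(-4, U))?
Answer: -2059/28 ≈ -73.536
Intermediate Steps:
F(n, Z) = -6/5 - Z/5 (F(n, Z) = -((0 + Z) + 6)/5 = -(Z + 6)/5 = -(6 + Z)/5 = -6/5 - Z/5)
q(D, a) = 2 - D/4
H(U) = U/(-6/5 + 4*U/5) (H(U) = (U + 0)/(U + (-6/5 - U/5)) = U/(-6/5 + 4*U/5))
I(d, m) = 2 - 5*m/4 (I(d, m) = (2 - m/4) - m = 2 - 5*m/4)
H(-2) + I(-3, -5)*(-9) = (5/2)*(-2)/(-3 + 2*(-2)) + (2 - 5/4*(-5))*(-9) = (5/2)*(-2)/(-3 - 4) + (2 + 25/4)*(-9) = (5/2)*(-2)/(-7) + (33/4)*(-9) = (5/2)*(-2)*(-⅐) - 297/4 = 5/7 - 297/4 = -2059/28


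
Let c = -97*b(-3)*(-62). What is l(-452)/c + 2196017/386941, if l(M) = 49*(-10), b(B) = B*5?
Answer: 19829229466/3490594761 ≈ 5.6808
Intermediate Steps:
b(B) = 5*B
l(M) = -490
c = -90210 (c = -485*(-3)*(-62) = -97*(-15)*(-62) = 1455*(-62) = -90210)
l(-452)/c + 2196017/386941 = -490/(-90210) + 2196017/386941 = -490*(-1/90210) + 2196017*(1/386941) = 49/9021 + 2196017/386941 = 19829229466/3490594761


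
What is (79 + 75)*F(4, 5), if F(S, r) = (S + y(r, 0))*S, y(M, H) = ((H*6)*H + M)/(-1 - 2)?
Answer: 4312/3 ≈ 1437.3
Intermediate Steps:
y(M, H) = -2*H**2 - M/3 (y(M, H) = ((6*H)*H + M)/(-3) = (6*H**2 + M)*(-1/3) = (M + 6*H**2)*(-1/3) = -2*H**2 - M/3)
F(S, r) = S*(S - r/3) (F(S, r) = (S + (-2*0**2 - r/3))*S = (S + (-2*0 - r/3))*S = (S + (0 - r/3))*S = (S - r/3)*S = S*(S - r/3))
(79 + 75)*F(4, 5) = (79 + 75)*((1/3)*4*(-1*5 + 3*4)) = 154*((1/3)*4*(-5 + 12)) = 154*((1/3)*4*7) = 154*(28/3) = 4312/3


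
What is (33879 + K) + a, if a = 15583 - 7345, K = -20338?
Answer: 21779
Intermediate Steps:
a = 8238
(33879 + K) + a = (33879 - 20338) + 8238 = 13541 + 8238 = 21779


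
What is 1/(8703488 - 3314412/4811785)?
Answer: 4811785/41879309691668 ≈ 1.1490e-7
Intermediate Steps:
1/(8703488 - 3314412/4811785) = 1/(41879309691668/4811785) = 4811785/41879309691668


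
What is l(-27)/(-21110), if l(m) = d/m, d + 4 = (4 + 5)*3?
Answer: 23/569970 ≈ 4.0353e-5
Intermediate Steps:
d = 23 (d = -4 + (4 + 5)*3 = -4 + 9*3 = -4 + 27 = 23)
l(m) = 23/m
l(-27)/(-21110) = (23/(-27))/(-21110) = (23*(-1/27))*(-1/21110) = -23/27*(-1/21110) = 23/569970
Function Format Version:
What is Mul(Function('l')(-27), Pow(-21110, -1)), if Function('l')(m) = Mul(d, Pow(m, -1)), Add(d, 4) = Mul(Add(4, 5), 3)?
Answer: Rational(23, 569970) ≈ 4.0353e-5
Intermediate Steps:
d = 23 (d = Add(-4, Mul(Add(4, 5), 3)) = Add(-4, Mul(9, 3)) = Add(-4, 27) = 23)
Function('l')(m) = Mul(23, Pow(m, -1))
Mul(Function('l')(-27), Pow(-21110, -1)) = Mul(Mul(23, Pow(-27, -1)), Pow(-21110, -1)) = Mul(Mul(23, Rational(-1, 27)), Rational(-1, 21110)) = Mul(Rational(-23, 27), Rational(-1, 21110)) = Rational(23, 569970)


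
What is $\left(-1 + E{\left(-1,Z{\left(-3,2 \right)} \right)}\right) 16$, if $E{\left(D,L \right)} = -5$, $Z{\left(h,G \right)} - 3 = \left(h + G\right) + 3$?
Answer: $-96$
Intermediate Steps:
$Z{\left(h,G \right)} = 6 + G + h$ ($Z{\left(h,G \right)} = 3 + \left(\left(h + G\right) + 3\right) = 3 + \left(\left(G + h\right) + 3\right) = 3 + \left(3 + G + h\right) = 6 + G + h$)
$\left(-1 + E{\left(-1,Z{\left(-3,2 \right)} \right)}\right) 16 = \left(-1 - 5\right) 16 = \left(-6\right) 16 = -96$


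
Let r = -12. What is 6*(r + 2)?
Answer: -60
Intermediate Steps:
6*(r + 2) = 6*(-12 + 2) = 6*(-10) = -60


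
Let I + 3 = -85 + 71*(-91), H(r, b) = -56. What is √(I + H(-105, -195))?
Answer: I*√6605 ≈ 81.271*I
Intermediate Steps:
I = -6549 (I = -3 + (-85 + 71*(-91)) = -3 + (-85 - 6461) = -3 - 6546 = -6549)
√(I + H(-105, -195)) = √(-6549 - 56) = √(-6605) = I*√6605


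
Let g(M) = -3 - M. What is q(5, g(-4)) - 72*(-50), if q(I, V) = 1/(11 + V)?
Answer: 43201/12 ≈ 3600.1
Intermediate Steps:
q(5, g(-4)) - 72*(-50) = 1/(11 + (-3 - 1*(-4))) - 72*(-50) = 1/(11 + (-3 + 4)) + 3600 = 1/(11 + 1) + 3600 = 1/12 + 3600 = 43201/12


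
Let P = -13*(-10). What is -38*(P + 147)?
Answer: -10526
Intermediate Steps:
P = 130
-38*(P + 147) = -38*(130 + 147) = -38*277 = -10526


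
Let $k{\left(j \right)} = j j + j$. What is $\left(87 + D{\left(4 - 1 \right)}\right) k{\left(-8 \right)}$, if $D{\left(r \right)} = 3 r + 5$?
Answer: $5656$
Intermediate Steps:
$D{\left(r \right)} = 5 + 3 r$
$k{\left(j \right)} = j + j^{2}$ ($k{\left(j \right)} = j^{2} + j = j + j^{2}$)
$\left(87 + D{\left(4 - 1 \right)}\right) k{\left(-8 \right)} = \left(87 + \left(5 + 3 \left(4 - 1\right)\right)\right) \left(- 8 \left(1 - 8\right)\right) = \left(87 + \left(5 + 3 \cdot 3\right)\right) \left(\left(-8\right) \left(-7\right)\right) = \left(87 + \left(5 + 9\right)\right) 56 = \left(87 + 14\right) 56 = 101 \cdot 56 = 5656$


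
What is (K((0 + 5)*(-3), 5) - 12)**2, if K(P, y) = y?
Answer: 49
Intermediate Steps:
(K((0 + 5)*(-3), 5) - 12)**2 = (5 - 12)**2 = (-7)**2 = 49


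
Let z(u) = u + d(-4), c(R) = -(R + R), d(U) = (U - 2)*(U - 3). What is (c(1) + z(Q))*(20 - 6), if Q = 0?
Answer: 560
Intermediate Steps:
d(U) = (-3 + U)*(-2 + U) (d(U) = (-2 + U)*(-3 + U) = (-3 + U)*(-2 + U))
c(R) = -2*R
z(u) = 42 + u (z(u) = u + (6 + (-4)² - 5*(-4)) = u + (6 + 16 + 20) = u + 42 = 42 + u)
(c(1) + z(Q))*(20 - 6) = (-2*1 + (42 + 0))*(20 - 6) = (-2 + 42)*14 = 40*14 = 560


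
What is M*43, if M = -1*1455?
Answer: -62565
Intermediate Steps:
M = -1455
M*43 = -1455*43 = -62565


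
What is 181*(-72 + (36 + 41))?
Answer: 905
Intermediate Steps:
181*(-72 + (36 + 41)) = 181*(-72 + 77) = 181*5 = 905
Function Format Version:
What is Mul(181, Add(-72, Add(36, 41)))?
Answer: 905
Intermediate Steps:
Mul(181, Add(-72, Add(36, 41))) = Mul(181, Add(-72, 77)) = Mul(181, 5) = 905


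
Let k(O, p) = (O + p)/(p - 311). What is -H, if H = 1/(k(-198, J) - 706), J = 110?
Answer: 201/141818 ≈ 0.0014173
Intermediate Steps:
k(O, p) = (O + p)/(-311 + p)
H = -201/141818 (H = 1/((-198 + 110)/(-311 + 110) - 706) = 1/(-88/(-201) - 706) = 1/(-1/201*(-88) - 706) = 1/(88/201 - 706) = 1/(-141818/201) = -201/141818 ≈ -0.0014173)
-H = -1*(-201/141818) = 201/141818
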